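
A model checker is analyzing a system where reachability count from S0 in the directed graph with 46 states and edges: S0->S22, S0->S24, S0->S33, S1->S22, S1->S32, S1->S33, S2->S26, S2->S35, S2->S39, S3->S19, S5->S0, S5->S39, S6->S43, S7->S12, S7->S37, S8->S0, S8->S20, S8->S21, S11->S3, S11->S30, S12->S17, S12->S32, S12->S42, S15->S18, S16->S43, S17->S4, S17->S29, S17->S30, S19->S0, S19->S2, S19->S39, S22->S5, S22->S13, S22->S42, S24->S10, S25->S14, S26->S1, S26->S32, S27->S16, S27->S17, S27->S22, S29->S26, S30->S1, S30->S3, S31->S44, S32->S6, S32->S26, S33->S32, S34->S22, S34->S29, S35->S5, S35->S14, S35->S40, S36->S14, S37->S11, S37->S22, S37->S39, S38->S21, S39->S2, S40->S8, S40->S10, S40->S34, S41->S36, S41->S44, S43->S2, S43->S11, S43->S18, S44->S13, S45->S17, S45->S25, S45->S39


BFS from S0:
  layer 0: {S0}
  layer 1: {S22, S24, S33}
  layer 2: {S5, S10, S13, S32, S42}
  layer 3: {S6, S26, S39}
  layer 4: {S1, S2, S43}
  layer 5: {S11, S18, S35}
  layer 6: {S3, S14, S30, S40}
  layer 7: {S8, S19, S34}
  layer 8: {S20, S21, S29}
Reachable set: {S0, S1, S2, S3, S5, S6, S8, S10, S11, S13, S14, S18, S19, S20, S21, S22, S24, S26, S29, S30, S32, S33, S34, S35, S39, S40, S42, S43}
Count = 28

28


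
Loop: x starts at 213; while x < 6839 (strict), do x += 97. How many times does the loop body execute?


Step 1: x goes from 213 toward 6839 by 97; the body runs while x<6839, so iterations = ceil((bound-start)/step)
Step 2: Distance=6626
Step 3: ceil(6626/97)=69

69


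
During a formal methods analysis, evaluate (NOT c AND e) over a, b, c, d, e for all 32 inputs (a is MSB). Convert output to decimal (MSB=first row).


Formula: (NOT c AND e) over a, b, c, d, e (32 rows)
Evaluate each row (bits = a,b,c,d,e, MSB first):
  row 0 [00000]: (NOT 0 AND 0) -> 0
  row 1 [00001]: (NOT 0 AND 1) -> 1
  row 2 [00010]: (NOT 0 AND 0) -> 0
  row 3 [00011]: (NOT 0 AND 1) -> 1
  row 4 [00100]: (NOT 1 AND 0) -> 0
  row 5 [00101]: (NOT 1 AND 1) -> 0
  row 6 [00110]: (NOT 1 AND 0) -> 0
  row 7 [00111]: (NOT 1 AND 1) -> 0
  row 8 [01000]: (NOT 0 AND 0) -> 0
  row 9 [01001]: (NOT 0 AND 1) -> 1
  row 10 [01010]: (NOT 0 AND 0) -> 0
  row 11 [01011]: (NOT 0 AND 1) -> 1
  row 12 [01100]: (NOT 1 AND 0) -> 0
  row 13 [01101]: (NOT 1 AND 1) -> 0
  row 14 [01110]: (NOT 1 AND 0) -> 0
  row 15 [01111]: (NOT 1 AND 1) -> 0
  row 16 [10000]: (NOT 0 AND 0) -> 0
  row 17 [10001]: (NOT 0 AND 1) -> 1
  row 18 [10010]: (NOT 0 AND 0) -> 0
  row 19 [10011]: (NOT 0 AND 1) -> 1
  row 20 [10100]: (NOT 1 AND 0) -> 0
  row 21 [10101]: (NOT 1 AND 1) -> 0
  row 22 [10110]: (NOT 1 AND 0) -> 0
  row 23 [10111]: (NOT 1 AND 1) -> 0
  row 24 [11000]: (NOT 0 AND 0) -> 0
  row 25 [11001]: (NOT 0 AND 1) -> 1
  row 26 [11010]: (NOT 0 AND 0) -> 0
  row 27 [11011]: (NOT 0 AND 1) -> 1
  row 28 [11100]: (NOT 1 AND 0) -> 0
  row 29 [11101]: (NOT 1 AND 1) -> 0
  row 30 [11110]: (NOT 1 AND 0) -> 0
  row 31 [11111]: (NOT 1 AND 1) -> 0
Full result column, 4 rows per line (a,b,c fixed per line; d,e runs 00..11 left to right):
  rows 0-3 [a,b,c=000]: 0101  = hex 5
  rows 4-7 [a,b,c=001]: 0000  = hex 0
  rows 8-11 [a,b,c=010]: 0101  = hex 5
  rows 12-15 [a,b,c=011]: 0000  = hex 0
  rows 16-19 [a,b,c=100]: 0101  = hex 5
  rows 20-23 [a,b,c=101]: 0000  = hex 0
  rows 24-27 [a,b,c=110]: 0101  = hex 5
  rows 28-31 [a,b,c=111]: 0000  = hex 0
Output column (row 0 .. row 31) = 01010000010100000101000001010000
Output column grouped in 4s = 0101 0000 0101 0000 0101 0000 0101 0000 = 0x50505050
Convert to decimal digit by digit (value = value*16 + digit):
  5 -> 5
  5*16 + 0 = 80
  80*16 + 5 = 1285
  1285*16 + 0 = 20560
  20560*16 + 5 = 328965
  328965*16 + 0 = 5263440
  5263440*16 + 5 = 84215045
  84215045*16 + 0 = 1347440720
Decimal = 1347440720

1347440720


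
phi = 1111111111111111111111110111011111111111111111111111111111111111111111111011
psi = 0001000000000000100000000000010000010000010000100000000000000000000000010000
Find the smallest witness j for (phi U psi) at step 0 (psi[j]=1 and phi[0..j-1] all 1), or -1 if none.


(phi U psi) at 0: need smallest j with psi[j]=1 and phi[i]=1 for all i in [0,j).
Scan from step 0:
  step 0: phi=1, psi=0 -> continue
  step 1: phi=1, psi=0 -> continue
  step 2: phi=1, psi=0 -> continue
  step 3: psi=1 and phi held for [0,3) -> witness found
Witness step = 3

3


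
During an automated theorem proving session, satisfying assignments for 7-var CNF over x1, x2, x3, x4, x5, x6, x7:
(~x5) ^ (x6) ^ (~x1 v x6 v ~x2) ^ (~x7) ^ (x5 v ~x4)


CNF with 5 clauses over 7 vars (128 assignments).
An assignment satisfies CNF iff every clause has >=1 true literal.
Check each row (bits = x1,x2,x3,x4,x5,x6,x7; clause T/F shown):
  row 0 [0000000]: clauses=TFTTT -> 0
  row 1 [0000001]: clauses=TFTFT -> 0
  row 2 [0000010]: clauses=TTTTT -> 1
  row 3 [0000011]: clauses=TTTFT -> 0
  row 4 [0000100]: clauses=FFTTT -> 0
  (every remaining row is evaluated the same way; all 128 results are listed next)
Full result column, 8 rows per line (x1,x2,x3,x4 fixed per line; x5,x6,x7 runs 000..111 left to right):
  rows 0-7 [x1,x2,x3,x4=0000]: 00100000  (ones: 1)
  rows 8-15 [x1,x2,x3,x4=0001]: 00000000  (ones: 0)
  rows 16-23 [x1,x2,x3,x4=0010]: 00100000  (ones: 1)
  rows 24-31 [x1,x2,x3,x4=0011]: 00000000  (ones: 0)
  rows 32-39 [x1,x2,x3,x4=0100]: 00100000  (ones: 1)
  rows 40-47 [x1,x2,x3,x4=0101]: 00000000  (ones: 0)
  rows 48-55 [x1,x2,x3,x4=0110]: 00100000  (ones: 1)
  rows 56-63 [x1,x2,x3,x4=0111]: 00000000  (ones: 0)
  rows 64-71 [x1,x2,x3,x4=1000]: 00100000  (ones: 1)
  rows 72-79 [x1,x2,x3,x4=1001]: 00000000  (ones: 0)
  rows 80-87 [x1,x2,x3,x4=1010]: 00100000  (ones: 1)
  rows 88-95 [x1,x2,x3,x4=1011]: 00000000  (ones: 0)
  rows 96-103 [x1,x2,x3,x4=1100]: 00100000  (ones: 1)
  rows 104-111 [x1,x2,x3,x4=1101]: 00000000  (ones: 0)
  rows 112-119 [x1,x2,x3,x4=1110]: 00100000  (ones: 1)
  rows 120-127 [x1,x2,x3,x4=1111]: 00000000  (ones: 0)
Satisfying assignments = 1+0+1+0+1+0+1+0+1+0+1+0+1+0+1+0 = 8

8


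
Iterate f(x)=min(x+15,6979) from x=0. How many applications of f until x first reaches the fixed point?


Step 1: x=0, cap=6979, increment=15
Step 2: x grows by 15 each step until capped at 6979; fixed point is x=6979
Step 3: iterations = ceil(6979/15) = 466

466


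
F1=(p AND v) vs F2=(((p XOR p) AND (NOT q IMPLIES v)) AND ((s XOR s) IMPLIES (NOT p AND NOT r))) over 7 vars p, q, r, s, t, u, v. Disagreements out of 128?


F1 = (p AND v)
F2 = (((p XOR p) AND (NOT q IMPLIES v)) AND ((s XOR s) IMPLIES (NOT p AND NOT r)))
Evaluate both on each of 128 rows (bits = p,q,r,s,t,u,v):
  row 0 [0000000]: F1=0 F2=0 -> 0
  row 1 [0000001]: F1=0 F2=0 -> 0
  row 2 [0000010]: F1=0 F2=0 -> 0
  row 3 [0000011]: F1=0 F2=0 -> 0
  row 4 [0000100]: F1=0 F2=0 -> 0
  (every remaining row is evaluated the same way; all 128 results are listed next)
Full result column, 8 rows per line (p,q,r,s fixed per line; t,u,v runs 000..111 left to right):
  rows 0-7 [p,q,r,s=0000]: 00000000  (ones: 0)
  rows 8-15 [p,q,r,s=0001]: 00000000  (ones: 0)
  rows 16-23 [p,q,r,s=0010]: 00000000  (ones: 0)
  rows 24-31 [p,q,r,s=0011]: 00000000  (ones: 0)
  rows 32-39 [p,q,r,s=0100]: 00000000  (ones: 0)
  rows 40-47 [p,q,r,s=0101]: 00000000  (ones: 0)
  rows 48-55 [p,q,r,s=0110]: 00000000  (ones: 0)
  rows 56-63 [p,q,r,s=0111]: 00000000  (ones: 0)
  rows 64-71 [p,q,r,s=1000]: 01010101  (ones: 4)
  rows 72-79 [p,q,r,s=1001]: 01010101  (ones: 4)
  rows 80-87 [p,q,r,s=1010]: 01010101  (ones: 4)
  rows 88-95 [p,q,r,s=1011]: 01010101  (ones: 4)
  rows 96-103 [p,q,r,s=1100]: 01010101  (ones: 4)
  rows 104-111 [p,q,r,s=1101]: 01010101  (ones: 4)
  rows 112-119 [p,q,r,s=1110]: 01010101  (ones: 4)
  rows 120-127 [p,q,r,s=1111]: 01010101  (ones: 4)
Disagreements = 0+0+0+0+0+0+0+0+4+4+4+4+4+4+4+4 = 32

32


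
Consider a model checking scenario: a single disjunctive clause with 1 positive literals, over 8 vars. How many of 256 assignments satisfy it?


Step 1: Total=2^8=256
Step 2: Unsat when all 1 false: 2^7=128
Step 3: Sat=256-128=128

128


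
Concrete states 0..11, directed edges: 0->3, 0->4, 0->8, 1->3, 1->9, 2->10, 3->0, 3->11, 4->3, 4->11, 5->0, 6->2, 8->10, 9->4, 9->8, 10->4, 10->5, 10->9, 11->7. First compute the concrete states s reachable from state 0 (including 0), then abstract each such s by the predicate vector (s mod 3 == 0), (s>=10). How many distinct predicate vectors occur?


BFS from 0:
Concrete reachable: {0, 3, 4, 5, 7, 8, 9, 10, 11}
Abstract via predicates (s mod 3 == 0), (s>=10):
  (0,0) <- {4, 5, 7, 8}
  (0,1) <- {10, 11}
  (1,0) <- {0, 3, 9}
Distinct abstract states = 3

3


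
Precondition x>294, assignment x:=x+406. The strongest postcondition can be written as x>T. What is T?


Formula: sp(P, x:=E) = exists old_x. (x = E[old_x/x]) AND P[old_x/x] (old_x is the value of x before the assignment; eliminate old_x by solving x = E[old_x/x] for old_x)
Step 1: Precondition P: x>294, i.e. old_x > 294
Step 2: Assignment gives x = old_x + 406, so old_x = x - 406
Step 3: Substitute into P: x - 406 > 294
Step 4: Simplify: x > 294+406 = 700

700


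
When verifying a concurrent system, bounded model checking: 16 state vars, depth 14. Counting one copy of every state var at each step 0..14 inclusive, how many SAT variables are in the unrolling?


BMC unrolls to depth k, creating one copy of each state var for steps 0..k.
Step count = 14 + 1 = 15 (steps 0 through 14)
Vars per step = 16
Total = 16 * 15 = 240

240


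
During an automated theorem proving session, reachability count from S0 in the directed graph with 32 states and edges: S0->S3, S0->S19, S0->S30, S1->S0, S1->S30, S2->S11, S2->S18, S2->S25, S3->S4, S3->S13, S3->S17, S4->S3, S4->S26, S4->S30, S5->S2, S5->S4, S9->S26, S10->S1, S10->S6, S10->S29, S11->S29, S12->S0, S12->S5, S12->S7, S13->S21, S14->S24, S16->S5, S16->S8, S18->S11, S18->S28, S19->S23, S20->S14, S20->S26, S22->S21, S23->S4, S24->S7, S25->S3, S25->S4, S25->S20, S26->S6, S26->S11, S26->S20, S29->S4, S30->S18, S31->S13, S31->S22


BFS from S0:
  layer 0: {S0}
  layer 1: {S3, S19, S30}
  layer 2: {S4, S13, S17, S18, S23}
  layer 3: {S11, S21, S26, S28}
  layer 4: {S6, S20, S29}
  layer 5: {S14}
  layer 6: {S24}
  layer 7: {S7}
Reachable set: {S0, S3, S4, S6, S7, S11, S13, S14, S17, S18, S19, S20, S21, S23, S24, S26, S28, S29, S30}
Count = 19

19


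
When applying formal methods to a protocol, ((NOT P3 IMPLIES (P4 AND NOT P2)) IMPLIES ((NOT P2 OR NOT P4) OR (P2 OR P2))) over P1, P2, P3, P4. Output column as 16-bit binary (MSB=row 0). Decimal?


Formula: ((NOT P3 IMPLIES (P4 AND NOT P2)) IMPLIES ((NOT P2 OR NOT P4) OR (P2 OR P2))) over P1, P2, P3, P4 (16 rows)
Evaluate each row (bits = P1,P2,P3,P4, MSB first):
  row 0 [0000]: ((NOT 0 IMPLIES (0 AND NOT 0)) IMPLIES ((NOT 0 OR NOT 0) OR (0 OR 0))) -> 1
  row 1 [0001]: ((NOT 0 IMPLIES (1 AND NOT 0)) IMPLIES ((NOT 0 OR NOT 1) OR (0 OR 0))) -> 1
  row 2 [0010]: ((NOT 1 IMPLIES (0 AND NOT 0)) IMPLIES ((NOT 0 OR NOT 0) OR (0 OR 0))) -> 1
  row 3 [0011]: ((NOT 1 IMPLIES (1 AND NOT 0)) IMPLIES ((NOT 0 OR NOT 1) OR (0 OR 0))) -> 1
  row 4 [0100]: ((NOT 0 IMPLIES (0 AND NOT 1)) IMPLIES ((NOT 1 OR NOT 0) OR (1 OR 1))) -> 1
  row 5 [0101]: ((NOT 0 IMPLIES (1 AND NOT 1)) IMPLIES ((NOT 1 OR NOT 1) OR (1 OR 1))) -> 1
  row 6 [0110]: ((NOT 1 IMPLIES (0 AND NOT 1)) IMPLIES ((NOT 1 OR NOT 0) OR (1 OR 1))) -> 1
  row 7 [0111]: ((NOT 1 IMPLIES (1 AND NOT 1)) IMPLIES ((NOT 1 OR NOT 1) OR (1 OR 1))) -> 1
  row 8 [1000]: ((NOT 0 IMPLIES (0 AND NOT 0)) IMPLIES ((NOT 0 OR NOT 0) OR (0 OR 0))) -> 1
  row 9 [1001]: ((NOT 0 IMPLIES (1 AND NOT 0)) IMPLIES ((NOT 0 OR NOT 1) OR (0 OR 0))) -> 1
  row 10 [1010]: ((NOT 1 IMPLIES (0 AND NOT 0)) IMPLIES ((NOT 0 OR NOT 0) OR (0 OR 0))) -> 1
  row 11 [1011]: ((NOT 1 IMPLIES (1 AND NOT 0)) IMPLIES ((NOT 0 OR NOT 1) OR (0 OR 0))) -> 1
  row 12 [1100]: ((NOT 0 IMPLIES (0 AND NOT 1)) IMPLIES ((NOT 1 OR NOT 0) OR (1 OR 1))) -> 1
  row 13 [1101]: ((NOT 0 IMPLIES (1 AND NOT 1)) IMPLIES ((NOT 1 OR NOT 1) OR (1 OR 1))) -> 1
  row 14 [1110]: ((NOT 1 IMPLIES (0 AND NOT 1)) IMPLIES ((NOT 1 OR NOT 0) OR (1 OR 1))) -> 1
  row 15 [1111]: ((NOT 1 IMPLIES (1 AND NOT 1)) IMPLIES ((NOT 1 OR NOT 1) OR (1 OR 1))) -> 1
Full result column, 4 rows per line (P1,P2 fixed per line; P3,P4 runs 00..11 left to right):
  rows 0-3 [P1,P2=00]: 1111  = hex F
  rows 4-7 [P1,P2=01]: 1111  = hex F
  rows 8-11 [P1,P2=10]: 1111  = hex F
  rows 12-15 [P1,P2=11]: 1111  = hex F
Output column (row 0 .. row 15) = 1111111111111111
Output column grouped in 4s = 1111 1111 1111 1111 = 0xFFFF
Convert to decimal digit by digit (value = value*16 + digit):
  F -> 15
  15*16 + 15 (F) = 255
  255*16 + 15 (F) = 4095
  4095*16 + 15 (F) = 65535
Decimal = 65535

65535


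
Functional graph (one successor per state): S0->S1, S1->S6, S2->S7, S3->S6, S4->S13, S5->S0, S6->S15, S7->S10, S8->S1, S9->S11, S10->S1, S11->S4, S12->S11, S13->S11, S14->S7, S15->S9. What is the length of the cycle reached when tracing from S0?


Trace from S0 until a state repeats:
  S0 -> S1 -> S6 -> S15 -> S9 -> S11 -> S4 -> S13 -> S11
S11 first seen at step 5, revisited at step 8.
Cycle length = 8 - 5 = 3

3


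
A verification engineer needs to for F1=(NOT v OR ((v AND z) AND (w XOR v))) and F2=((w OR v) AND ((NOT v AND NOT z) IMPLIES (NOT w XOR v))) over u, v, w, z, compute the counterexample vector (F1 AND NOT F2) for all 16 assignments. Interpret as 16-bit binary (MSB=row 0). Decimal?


F1 = (NOT v OR ((v AND z) AND (w XOR v)))
F2 = ((w OR v) AND ((NOT v AND NOT z) IMPLIES (NOT w XOR v)))
Counterexample to F1=>F2 is where F1=1 and F2=0.
Evaluate each row (bits = u,v,w,z, MSB first):
  row 0 [0000]: F1=1 F2=0 -> F1&~F2 -> 1
  row 1 [0001]: F1=1 F2=0 -> F1&~F2 -> 1
  row 2 [0010]: F1=1 F2=0 -> F1&~F2 -> 1
  row 3 [0011]: F1=1 F2=1 -> F1&~F2 -> 0
  row 4 [0100]: F1=0 F2=1 -> F1&~F2 -> 0
  row 5 [0101]: F1=1 F2=1 -> F1&~F2 -> 0
  row 6 [0110]: F1=0 F2=1 -> F1&~F2 -> 0
  row 7 [0111]: F1=0 F2=1 -> F1&~F2 -> 0
  row 8 [1000]: F1=1 F2=0 -> F1&~F2 -> 1
  row 9 [1001]: F1=1 F2=0 -> F1&~F2 -> 1
  row 10 [1010]: F1=1 F2=0 -> F1&~F2 -> 1
  row 11 [1011]: F1=1 F2=1 -> F1&~F2 -> 0
  row 12 [1100]: F1=0 F2=1 -> F1&~F2 -> 0
  row 13 [1101]: F1=1 F2=1 -> F1&~F2 -> 0
  row 14 [1110]: F1=0 F2=1 -> F1&~F2 -> 0
  row 15 [1111]: F1=0 F2=1 -> F1&~F2 -> 0
Full result column, 4 rows per line (u,v fixed per line; w,z runs 00..11 left to right):
  rows 0-3 [u,v=00]: 1110  = hex E
  rows 4-7 [u,v=01]: 0000  = hex 0
  rows 8-11 [u,v=10]: 1110  = hex E
  rows 12-15 [u,v=11]: 0000  = hex 0
Counterexample vector (row 0 .. row 15) = 1110000011100000
Output column grouped in 4s = 1110 0000 1110 0000 = 0xE0E0
Convert to decimal digit by digit (value = value*16 + digit):
  E -> 14
  14*16 + 0 = 224
  224*16 + 14 (E) = 3598
  3598*16 + 0 = 57568
Decimal = 57568

57568


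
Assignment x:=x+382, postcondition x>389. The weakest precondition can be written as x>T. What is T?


Formula: wp(x:=E, P) = P[E/x] (substitute E for x in postcondition)
Step 1: Postcondition: x>389
Step 2: Substitute x+382 for x: x+382>389
Step 3: Solve for x: x > 389-382 = 7

7


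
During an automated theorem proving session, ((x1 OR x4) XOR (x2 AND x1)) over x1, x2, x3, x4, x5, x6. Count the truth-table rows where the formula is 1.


Formula: ((x1 OR x4) XOR (x2 AND x1)) over 6 vars (64 rows)
Evaluate each row (x1, x2, x3, x4, x5, x6 as bits, MSB first):
  row 0 [000000]: ((0 OR 0) XOR (0 AND 0)) -> 0
  row 1 [000001]: ((0 OR 0) XOR (0 AND 0)) -> 0
  row 2 [000010]: ((0 OR 0) XOR (0 AND 0)) -> 0
  row 3 [000011]: ((0 OR 0) XOR (0 AND 0)) -> 0
  row 4 [000100]: ((0 OR 1) XOR (0 AND 0)) -> 1
  (every remaining row is evaluated the same way; all 64 results are listed next)
Full result column, 8 rows per line (x1,x2,x3 fixed per line; x4,x5,x6 runs 000..111 left to right):
  rows 0-7 [x1,x2,x3=000]: 00001111  (ones: 4)
  rows 8-15 [x1,x2,x3=001]: 00001111  (ones: 4)
  rows 16-23 [x1,x2,x3=010]: 00001111  (ones: 4)
  rows 24-31 [x1,x2,x3=011]: 00001111  (ones: 4)
  rows 32-39 [x1,x2,x3=100]: 11111111  (ones: 8)
  rows 40-47 [x1,x2,x3=101]: 11111111  (ones: 8)
  rows 48-55 [x1,x2,x3=110]: 00000000  (ones: 0)
  rows 56-63 [x1,x2,x3=111]: 00000000  (ones: 0)
Count of 1-rows = 4+4+4+4+8+8+0+0 = 32

32


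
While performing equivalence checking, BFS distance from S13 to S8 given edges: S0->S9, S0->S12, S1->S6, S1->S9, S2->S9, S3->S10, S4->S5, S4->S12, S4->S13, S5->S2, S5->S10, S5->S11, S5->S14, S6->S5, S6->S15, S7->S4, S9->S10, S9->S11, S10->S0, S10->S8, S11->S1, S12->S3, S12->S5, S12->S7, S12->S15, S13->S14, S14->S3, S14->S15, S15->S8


BFS layer-by-layer from S13:
  dist 0: {S13}
  dist 1: {S14}
  dist 2: {S3, S15}
  dist 3: {S8, S10}
  -> S8 reached at distance 3
Shortest path length = 3

3


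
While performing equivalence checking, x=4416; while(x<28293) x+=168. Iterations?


Step 1: x goes from 4416 toward 28293 by 168; the body runs while x<28293, so iterations = ceil((bound-start)/step)
Step 2: Distance=23877
Step 3: ceil(23877/168)=143

143


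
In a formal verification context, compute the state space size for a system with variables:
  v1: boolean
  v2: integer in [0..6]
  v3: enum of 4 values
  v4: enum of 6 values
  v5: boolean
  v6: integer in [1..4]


State space = product of domain sizes of all variables.
Domain sizes:
  v1 (boolean): 2
  v2 (integer in [0..6]): 7
  v3 (enum of 4 values): 4
  v4 (enum of 6 values): 6
  v5 (boolean): 2
  v6 (integer in [1..4]): 4
Product = 2 * 7 * 4 * 6 * 2 * 4 = 2688

2688


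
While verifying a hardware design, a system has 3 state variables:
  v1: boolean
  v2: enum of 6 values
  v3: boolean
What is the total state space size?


State space = product of domain sizes of all variables.
Domain sizes:
  v1 (boolean): 2
  v2 (enum of 6 values): 6
  v3 (boolean): 2
Product = 2 * 6 * 2 = 24

24


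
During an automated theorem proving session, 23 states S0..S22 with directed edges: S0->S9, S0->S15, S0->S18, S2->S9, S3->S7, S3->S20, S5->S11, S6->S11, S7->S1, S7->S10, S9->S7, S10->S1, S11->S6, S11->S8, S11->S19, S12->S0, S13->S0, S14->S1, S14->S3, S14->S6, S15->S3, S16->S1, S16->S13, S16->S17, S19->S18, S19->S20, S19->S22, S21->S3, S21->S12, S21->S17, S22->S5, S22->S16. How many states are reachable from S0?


BFS from S0:
  layer 0: {S0}
  layer 1: {S9, S15, S18}
  layer 2: {S3, S7}
  layer 3: {S1, S10, S20}
Reachable set: {S0, S1, S3, S7, S9, S10, S15, S18, S20}
Count = 9

9


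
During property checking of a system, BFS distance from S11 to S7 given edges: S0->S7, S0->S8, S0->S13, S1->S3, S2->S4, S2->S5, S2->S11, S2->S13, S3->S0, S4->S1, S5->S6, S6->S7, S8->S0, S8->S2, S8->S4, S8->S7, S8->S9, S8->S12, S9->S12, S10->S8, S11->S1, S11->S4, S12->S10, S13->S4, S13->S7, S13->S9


BFS layer-by-layer from S11:
  dist 0: {S11}
  dist 1: {S1, S4}
  dist 2: {S3}
  dist 3: {S0}
  dist 4: {S7, S8, S13}
  -> S7 reached at distance 4
Shortest path length = 4

4


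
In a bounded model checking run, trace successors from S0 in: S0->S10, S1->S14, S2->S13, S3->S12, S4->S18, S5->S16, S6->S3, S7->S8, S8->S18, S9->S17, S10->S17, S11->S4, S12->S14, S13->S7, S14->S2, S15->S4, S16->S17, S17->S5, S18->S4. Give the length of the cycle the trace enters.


Trace from S0 until a state repeats:
  S0 -> S10 -> S17 -> S5 -> S16 -> S17
S17 first seen at step 2, revisited at step 5.
Cycle length = 5 - 2 = 3

3


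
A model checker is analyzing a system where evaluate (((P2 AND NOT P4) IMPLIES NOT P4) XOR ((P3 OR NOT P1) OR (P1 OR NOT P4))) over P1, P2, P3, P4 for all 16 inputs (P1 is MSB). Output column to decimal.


Formula: (((P2 AND NOT P4) IMPLIES NOT P4) XOR ((P3 OR NOT P1) OR (P1 OR NOT P4))) over P1, P2, P3, P4 (16 rows)
Evaluate each row (bits = P1,P2,P3,P4, MSB first):
  row 0 [0000]: (((0 AND NOT 0) IMPLIES NOT 0) XOR ((0 OR NOT 0) OR (0 OR NOT 0))) -> 0
  row 1 [0001]: (((0 AND NOT 1) IMPLIES NOT 1) XOR ((0 OR NOT 0) OR (0 OR NOT 1))) -> 0
  row 2 [0010]: (((0 AND NOT 0) IMPLIES NOT 0) XOR ((1 OR NOT 0) OR (0 OR NOT 0))) -> 0
  row 3 [0011]: (((0 AND NOT 1) IMPLIES NOT 1) XOR ((1 OR NOT 0) OR (0 OR NOT 1))) -> 0
  row 4 [0100]: (((1 AND NOT 0) IMPLIES NOT 0) XOR ((0 OR NOT 0) OR (0 OR NOT 0))) -> 0
  row 5 [0101]: (((1 AND NOT 1) IMPLIES NOT 1) XOR ((0 OR NOT 0) OR (0 OR NOT 1))) -> 0
  row 6 [0110]: (((1 AND NOT 0) IMPLIES NOT 0) XOR ((1 OR NOT 0) OR (0 OR NOT 0))) -> 0
  row 7 [0111]: (((1 AND NOT 1) IMPLIES NOT 1) XOR ((1 OR NOT 0) OR (0 OR NOT 1))) -> 0
  row 8 [1000]: (((0 AND NOT 0) IMPLIES NOT 0) XOR ((0 OR NOT 1) OR (1 OR NOT 0))) -> 0
  row 9 [1001]: (((0 AND NOT 1) IMPLIES NOT 1) XOR ((0 OR NOT 1) OR (1 OR NOT 1))) -> 0
  row 10 [1010]: (((0 AND NOT 0) IMPLIES NOT 0) XOR ((1 OR NOT 1) OR (1 OR NOT 0))) -> 0
  row 11 [1011]: (((0 AND NOT 1) IMPLIES NOT 1) XOR ((1 OR NOT 1) OR (1 OR NOT 1))) -> 0
  row 12 [1100]: (((1 AND NOT 0) IMPLIES NOT 0) XOR ((0 OR NOT 1) OR (1 OR NOT 0))) -> 0
  row 13 [1101]: (((1 AND NOT 1) IMPLIES NOT 1) XOR ((0 OR NOT 1) OR (1 OR NOT 1))) -> 0
  row 14 [1110]: (((1 AND NOT 0) IMPLIES NOT 0) XOR ((1 OR NOT 1) OR (1 OR NOT 0))) -> 0
  row 15 [1111]: (((1 AND NOT 1) IMPLIES NOT 1) XOR ((1 OR NOT 1) OR (1 OR NOT 1))) -> 0
Full result column, 4 rows per line (P1,P2 fixed per line; P3,P4 runs 00..11 left to right):
  rows 0-3 [P1,P2=00]: 0000  = hex 0
  rows 4-7 [P1,P2=01]: 0000  = hex 0
  rows 8-11 [P1,P2=10]: 0000  = hex 0
  rows 12-15 [P1,P2=11]: 0000  = hex 0
Output column (row 0 .. row 15) = 0000000000000000
Output column grouped in 4s = 0000 0000 0000 0000 = 0x0000
Convert to decimal digit by digit (value = value*16 + digit):
  0 -> 0
  0*16 + 0 = 0
  0*16 + 0 = 0
  0*16 + 0 = 0
Decimal = 0

0


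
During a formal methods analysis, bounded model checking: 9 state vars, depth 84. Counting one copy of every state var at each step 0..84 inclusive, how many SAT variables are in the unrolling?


BMC unrolls to depth k, creating one copy of each state var for steps 0..k.
Step count = 84 + 1 = 85 (steps 0 through 84)
Vars per step = 9
Total = 9 * 85 = 765

765


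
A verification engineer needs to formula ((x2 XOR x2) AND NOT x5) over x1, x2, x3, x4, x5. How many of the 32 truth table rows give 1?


Formula: ((x2 XOR x2) AND NOT x5) over 5 vars (32 rows)
Evaluate each row (x1, x2, x3, x4, x5 as bits, MSB first):
  row 0 [00000]: ((0 XOR 0) AND NOT 0) -> 0
  row 1 [00001]: ((0 XOR 0) AND NOT 1) -> 0
  row 2 [00010]: ((0 XOR 0) AND NOT 0) -> 0
  row 3 [00011]: ((0 XOR 0) AND NOT 1) -> 0
  row 4 [00100]: ((0 XOR 0) AND NOT 0) -> 0
  row 5 [00101]: ((0 XOR 0) AND NOT 1) -> 0
  row 6 [00110]: ((0 XOR 0) AND NOT 0) -> 0
  row 7 [00111]: ((0 XOR 0) AND NOT 1) -> 0
  row 8 [01000]: ((1 XOR 1) AND NOT 0) -> 0
  row 9 [01001]: ((1 XOR 1) AND NOT 1) -> 0
  row 10 [01010]: ((1 XOR 1) AND NOT 0) -> 0
  row 11 [01011]: ((1 XOR 1) AND NOT 1) -> 0
  row 12 [01100]: ((1 XOR 1) AND NOT 0) -> 0
  row 13 [01101]: ((1 XOR 1) AND NOT 1) -> 0
  row 14 [01110]: ((1 XOR 1) AND NOT 0) -> 0
  row 15 [01111]: ((1 XOR 1) AND NOT 1) -> 0
  row 16 [10000]: ((0 XOR 0) AND NOT 0) -> 0
  row 17 [10001]: ((0 XOR 0) AND NOT 1) -> 0
  row 18 [10010]: ((0 XOR 0) AND NOT 0) -> 0
  row 19 [10011]: ((0 XOR 0) AND NOT 1) -> 0
  row 20 [10100]: ((0 XOR 0) AND NOT 0) -> 0
  row 21 [10101]: ((0 XOR 0) AND NOT 1) -> 0
  row 22 [10110]: ((0 XOR 0) AND NOT 0) -> 0
  row 23 [10111]: ((0 XOR 0) AND NOT 1) -> 0
  row 24 [11000]: ((1 XOR 1) AND NOT 0) -> 0
  row 25 [11001]: ((1 XOR 1) AND NOT 1) -> 0
  row 26 [11010]: ((1 XOR 1) AND NOT 0) -> 0
  row 27 [11011]: ((1 XOR 1) AND NOT 1) -> 0
  row 28 [11100]: ((1 XOR 1) AND NOT 0) -> 0
  row 29 [11101]: ((1 XOR 1) AND NOT 1) -> 0
  row 30 [11110]: ((1 XOR 1) AND NOT 0) -> 0
  row 31 [11111]: ((1 XOR 1) AND NOT 1) -> 0
Full result column, 8 rows per line (x1,x2 fixed per line; x3,x4,x5 runs 000..111 left to right):
  rows 0-7 [x1,x2=00]: 00000000  (ones: 0)
  rows 8-15 [x1,x2=01]: 00000000  (ones: 0)
  rows 16-23 [x1,x2=10]: 00000000  (ones: 0)
  rows 24-31 [x1,x2=11]: 00000000  (ones: 0)
Count of 1-rows = 0+0+0+0 = 0

0


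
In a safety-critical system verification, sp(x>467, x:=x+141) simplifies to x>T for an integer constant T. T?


Formula: sp(P, x:=E) = exists old_x. (x = E[old_x/x]) AND P[old_x/x] (old_x is the value of x before the assignment; eliminate old_x by solving x = E[old_x/x] for old_x)
Step 1: Precondition P: x>467, i.e. old_x > 467
Step 2: Assignment gives x = old_x + 141, so old_x = x - 141
Step 3: Substitute into P: x - 141 > 467
Step 4: Simplify: x > 467+141 = 608

608


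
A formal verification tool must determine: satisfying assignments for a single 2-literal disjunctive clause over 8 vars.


Step 1: Total=2^8=256
Step 2: Unsat when all 2 false: 2^6=64
Step 3: Sat=256-64=192

192


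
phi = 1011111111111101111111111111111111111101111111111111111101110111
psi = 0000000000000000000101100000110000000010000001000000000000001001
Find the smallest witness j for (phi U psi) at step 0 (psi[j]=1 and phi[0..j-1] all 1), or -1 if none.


(phi U psi) at 0: need smallest j with psi[j]=1 and phi[i]=1 for all i in [0,j).
Scan from step 0:
  step 0: phi=1, psi=0 -> continue
  step 1: phi=0 -> phi-prefix broken from here
  step 19: psi=1 but phi already failed -> not a witness
  step 21: psi=1 but phi already failed -> not a witness
  step 22: psi=1 but phi already failed -> not a witness
  step 28: psi=1 but phi already failed -> not a witness
  step 29: psi=1 but phi already failed -> not a witness
  step 38: psi=1 but phi already failed -> not a witness
  step 45: psi=1 but phi already failed -> not a witness
  step 60: psi=1 but phi already failed -> not a witness
  step 63: psi=1 but phi already failed -> not a witness
  end of trace: no witness -> -1
Witness step = -1

-1


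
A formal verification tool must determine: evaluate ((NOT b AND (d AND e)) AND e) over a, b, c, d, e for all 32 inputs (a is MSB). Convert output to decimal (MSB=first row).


Formula: ((NOT b AND (d AND e)) AND e) over a, b, c, d, e (32 rows)
Evaluate each row (bits = a,b,c,d,e, MSB first):
  row 0 [00000]: ((NOT 0 AND (0 AND 0)) AND 0) -> 0
  row 1 [00001]: ((NOT 0 AND (0 AND 1)) AND 1) -> 0
  row 2 [00010]: ((NOT 0 AND (1 AND 0)) AND 0) -> 0
  row 3 [00011]: ((NOT 0 AND (1 AND 1)) AND 1) -> 1
  row 4 [00100]: ((NOT 0 AND (0 AND 0)) AND 0) -> 0
  row 5 [00101]: ((NOT 0 AND (0 AND 1)) AND 1) -> 0
  row 6 [00110]: ((NOT 0 AND (1 AND 0)) AND 0) -> 0
  row 7 [00111]: ((NOT 0 AND (1 AND 1)) AND 1) -> 1
  row 8 [01000]: ((NOT 1 AND (0 AND 0)) AND 0) -> 0
  row 9 [01001]: ((NOT 1 AND (0 AND 1)) AND 1) -> 0
  row 10 [01010]: ((NOT 1 AND (1 AND 0)) AND 0) -> 0
  row 11 [01011]: ((NOT 1 AND (1 AND 1)) AND 1) -> 0
  row 12 [01100]: ((NOT 1 AND (0 AND 0)) AND 0) -> 0
  row 13 [01101]: ((NOT 1 AND (0 AND 1)) AND 1) -> 0
  row 14 [01110]: ((NOT 1 AND (1 AND 0)) AND 0) -> 0
  row 15 [01111]: ((NOT 1 AND (1 AND 1)) AND 1) -> 0
  row 16 [10000]: ((NOT 0 AND (0 AND 0)) AND 0) -> 0
  row 17 [10001]: ((NOT 0 AND (0 AND 1)) AND 1) -> 0
  row 18 [10010]: ((NOT 0 AND (1 AND 0)) AND 0) -> 0
  row 19 [10011]: ((NOT 0 AND (1 AND 1)) AND 1) -> 1
  row 20 [10100]: ((NOT 0 AND (0 AND 0)) AND 0) -> 0
  row 21 [10101]: ((NOT 0 AND (0 AND 1)) AND 1) -> 0
  row 22 [10110]: ((NOT 0 AND (1 AND 0)) AND 0) -> 0
  row 23 [10111]: ((NOT 0 AND (1 AND 1)) AND 1) -> 1
  row 24 [11000]: ((NOT 1 AND (0 AND 0)) AND 0) -> 0
  row 25 [11001]: ((NOT 1 AND (0 AND 1)) AND 1) -> 0
  row 26 [11010]: ((NOT 1 AND (1 AND 0)) AND 0) -> 0
  row 27 [11011]: ((NOT 1 AND (1 AND 1)) AND 1) -> 0
  row 28 [11100]: ((NOT 1 AND (0 AND 0)) AND 0) -> 0
  row 29 [11101]: ((NOT 1 AND (0 AND 1)) AND 1) -> 0
  row 30 [11110]: ((NOT 1 AND (1 AND 0)) AND 0) -> 0
  row 31 [11111]: ((NOT 1 AND (1 AND 1)) AND 1) -> 0
Full result column, 4 rows per line (a,b,c fixed per line; d,e runs 00..11 left to right):
  rows 0-3 [a,b,c=000]: 0001  = hex 1
  rows 4-7 [a,b,c=001]: 0001  = hex 1
  rows 8-11 [a,b,c=010]: 0000  = hex 0
  rows 12-15 [a,b,c=011]: 0000  = hex 0
  rows 16-19 [a,b,c=100]: 0001  = hex 1
  rows 20-23 [a,b,c=101]: 0001  = hex 1
  rows 24-27 [a,b,c=110]: 0000  = hex 0
  rows 28-31 [a,b,c=111]: 0000  = hex 0
Output column (row 0 .. row 31) = 00010001000000000001000100000000
Output column grouped in 4s = 0001 0001 0000 0000 0001 0001 0000 0000 = 0x11001100
Convert to decimal digit by digit (value = value*16 + digit):
  1 -> 1
  1*16 + 1 = 17
  17*16 + 0 = 272
  272*16 + 0 = 4352
  4352*16 + 1 = 69633
  69633*16 + 1 = 1114129
  1114129*16 + 0 = 17826064
  17826064*16 + 0 = 285217024
Decimal = 285217024

285217024


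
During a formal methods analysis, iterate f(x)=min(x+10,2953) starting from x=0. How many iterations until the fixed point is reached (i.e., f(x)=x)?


Step 1: x=0, cap=2953, increment=10
Step 2: x grows by 10 each step until capped at 2953; fixed point is x=2953
Step 3: iterations = ceil(2953/10) = 296

296


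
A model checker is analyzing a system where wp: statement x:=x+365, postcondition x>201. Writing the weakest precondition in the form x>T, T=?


Formula: wp(x:=E, P) = P[E/x] (substitute E for x in postcondition)
Step 1: Postcondition: x>201
Step 2: Substitute x+365 for x: x+365>201
Step 3: Solve for x: x > 201-365 = -164

-164


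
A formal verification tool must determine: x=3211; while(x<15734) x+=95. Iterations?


Step 1: x goes from 3211 toward 15734 by 95; the body runs while x<15734, so iterations = ceil((bound-start)/step)
Step 2: Distance=12523
Step 3: ceil(12523/95)=132

132


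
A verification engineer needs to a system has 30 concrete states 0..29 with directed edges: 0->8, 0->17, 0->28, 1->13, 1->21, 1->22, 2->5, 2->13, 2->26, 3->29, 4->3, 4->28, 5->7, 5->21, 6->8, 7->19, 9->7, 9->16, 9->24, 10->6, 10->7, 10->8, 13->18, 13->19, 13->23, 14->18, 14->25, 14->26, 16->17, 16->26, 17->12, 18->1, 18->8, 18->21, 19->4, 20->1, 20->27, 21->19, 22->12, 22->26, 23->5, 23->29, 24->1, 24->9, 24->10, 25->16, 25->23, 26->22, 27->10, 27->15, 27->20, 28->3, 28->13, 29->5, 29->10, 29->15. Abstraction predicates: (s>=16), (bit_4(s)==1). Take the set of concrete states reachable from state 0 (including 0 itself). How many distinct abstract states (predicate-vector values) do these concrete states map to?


BFS from 0:
Concrete reachable: {0, 1, 3, 4, 5, 6, 7, 8, 10, 12, 13, 15, 17, 18, 19, 21, 22, 23, 26, 28, 29}
Abstract via predicates (s>=16), (bit_4(s)==1):
  (0,0) <- {0, 1, 3, 4, 5, 6, 7, 8, 10, 12, 13, 15}
  (1,1) <- {17, 18, 19, 21, 22, 23, 26, 28, 29}
Distinct abstract states = 2

2


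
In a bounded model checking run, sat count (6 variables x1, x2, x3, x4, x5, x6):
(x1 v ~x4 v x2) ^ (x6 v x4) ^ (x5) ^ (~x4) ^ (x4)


CNF with 5 clauses over 6 vars (64 assignments).
An assignment satisfies CNF iff every clause has >=1 true literal.
Check each row (bits = x1,x2,x3,x4,x5,x6; clause T/F shown):
  row 0 [000000]: clauses=TFFTF -> 0
  row 1 [000001]: clauses=TTFTF -> 0
  row 2 [000010]: clauses=TFTTF -> 0
  row 3 [000011]: clauses=TTTTF -> 0
  row 4 [000100]: clauses=FTFFT -> 0
  (every remaining row is evaluated the same way; all 64 results are listed next)
Full result column, 8 rows per line (x1,x2,x3 fixed per line; x4,x5,x6 runs 000..111 left to right):
  rows 0-7 [x1,x2,x3=000]: 00000000  (ones: 0)
  rows 8-15 [x1,x2,x3=001]: 00000000  (ones: 0)
  rows 16-23 [x1,x2,x3=010]: 00000000  (ones: 0)
  rows 24-31 [x1,x2,x3=011]: 00000000  (ones: 0)
  rows 32-39 [x1,x2,x3=100]: 00000000  (ones: 0)
  rows 40-47 [x1,x2,x3=101]: 00000000  (ones: 0)
  rows 48-55 [x1,x2,x3=110]: 00000000  (ones: 0)
  rows 56-63 [x1,x2,x3=111]: 00000000  (ones: 0)
Satisfying assignments = 0+0+0+0+0+0+0+0 = 0

0


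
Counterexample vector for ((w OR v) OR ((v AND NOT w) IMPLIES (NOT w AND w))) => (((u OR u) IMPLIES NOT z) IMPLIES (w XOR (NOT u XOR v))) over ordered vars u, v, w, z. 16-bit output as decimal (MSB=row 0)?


F1 = ((w OR v) OR ((v AND NOT w) IMPLIES (NOT w AND w)))
F2 = (((u OR u) IMPLIES NOT z) IMPLIES (w XOR (NOT u XOR v)))
Counterexample to F1=>F2 is where F1=1 and F2=0.
Evaluate each row (bits = u,v,w,z, MSB first):
  row 0 [0000]: F1=1 F2=1 -> F1&~F2 -> 0
  row 1 [0001]: F1=1 F2=1 -> F1&~F2 -> 0
  row 2 [0010]: F1=1 F2=0 -> F1&~F2 -> 1
  row 3 [0011]: F1=1 F2=0 -> F1&~F2 -> 1
  row 4 [0100]: F1=1 F2=0 -> F1&~F2 -> 1
  row 5 [0101]: F1=1 F2=0 -> F1&~F2 -> 1
  row 6 [0110]: F1=1 F2=1 -> F1&~F2 -> 0
  row 7 [0111]: F1=1 F2=1 -> F1&~F2 -> 0
  row 8 [1000]: F1=1 F2=0 -> F1&~F2 -> 1
  row 9 [1001]: F1=1 F2=1 -> F1&~F2 -> 0
  row 10 [1010]: F1=1 F2=1 -> F1&~F2 -> 0
  row 11 [1011]: F1=1 F2=1 -> F1&~F2 -> 0
  row 12 [1100]: F1=1 F2=1 -> F1&~F2 -> 0
  row 13 [1101]: F1=1 F2=1 -> F1&~F2 -> 0
  row 14 [1110]: F1=1 F2=0 -> F1&~F2 -> 1
  row 15 [1111]: F1=1 F2=1 -> F1&~F2 -> 0
Full result column, 4 rows per line (u,v fixed per line; w,z runs 00..11 left to right):
  rows 0-3 [u,v=00]: 0011  = hex 3
  rows 4-7 [u,v=01]: 1100  = hex C
  rows 8-11 [u,v=10]: 1000  = hex 8
  rows 12-15 [u,v=11]: 0010  = hex 2
Counterexample vector (row 0 .. row 15) = 0011110010000010
Output column grouped in 4s = 0011 1100 1000 0010 = 0x3C82
Convert to decimal digit by digit (value = value*16 + digit):
  3 -> 3
  3*16 + 12 (C) = 60
  60*16 + 8 = 968
  968*16 + 2 = 15490
Decimal = 15490

15490


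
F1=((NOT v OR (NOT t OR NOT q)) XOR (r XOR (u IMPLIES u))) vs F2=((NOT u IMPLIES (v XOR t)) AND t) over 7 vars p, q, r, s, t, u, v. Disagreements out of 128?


F1 = ((NOT v OR (NOT t OR NOT q)) XOR (r XOR (u IMPLIES u)))
F2 = ((NOT u IMPLIES (v XOR t)) AND t)
Evaluate both on each of 128 rows (bits = p,q,r,s,t,u,v):
  row 0 [0000000]: F1=0 F2=0 -> 0
  row 1 [0000001]: F1=0 F2=0 -> 0
  row 2 [0000010]: F1=0 F2=0 -> 0
  row 3 [0000011]: F1=0 F2=0 -> 0
  row 4 [0000100]: F1=0 F2=1 (differ) -> 1
  (every remaining row is evaluated the same way; all 128 results are listed next)
Full result column, 8 rows per line (p,q,r,s fixed per line; t,u,v runs 000..111 left to right):
  rows 0-7 [p,q,r,s=0000]: 00001011  (ones: 3)
  rows 8-15 [p,q,r,s=0001]: 00001011  (ones: 3)
  rows 16-23 [p,q,r,s=0010]: 11110100  (ones: 5)
  rows 24-31 [p,q,r,s=0011]: 11110100  (ones: 5)
  rows 32-39 [p,q,r,s=0100]: 00001110  (ones: 3)
  rows 40-47 [p,q,r,s=0101]: 00001110  (ones: 3)
  rows 48-55 [p,q,r,s=0110]: 11110001  (ones: 5)
  rows 56-63 [p,q,r,s=0111]: 11110001  (ones: 5)
  rows 64-71 [p,q,r,s=1000]: 00001011  (ones: 3)
  rows 72-79 [p,q,r,s=1001]: 00001011  (ones: 3)
  rows 80-87 [p,q,r,s=1010]: 11110100  (ones: 5)
  rows 88-95 [p,q,r,s=1011]: 11110100  (ones: 5)
  rows 96-103 [p,q,r,s=1100]: 00001110  (ones: 3)
  rows 104-111 [p,q,r,s=1101]: 00001110  (ones: 3)
  rows 112-119 [p,q,r,s=1110]: 11110001  (ones: 5)
  rows 120-127 [p,q,r,s=1111]: 11110001  (ones: 5)
Disagreements = 3+3+5+5+3+3+5+5+3+3+5+5+3+3+5+5 = 64

64


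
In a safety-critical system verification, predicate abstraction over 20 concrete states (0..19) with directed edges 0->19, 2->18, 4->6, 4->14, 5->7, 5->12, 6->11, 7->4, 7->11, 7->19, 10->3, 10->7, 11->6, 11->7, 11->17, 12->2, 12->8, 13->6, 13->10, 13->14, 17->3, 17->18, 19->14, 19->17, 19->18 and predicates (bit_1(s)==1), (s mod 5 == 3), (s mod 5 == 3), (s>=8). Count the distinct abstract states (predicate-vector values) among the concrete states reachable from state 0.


BFS from 0:
Concrete reachable: {0, 3, 14, 17, 18, 19}
Abstract via predicates (bit_1(s)==1), (s mod 5 == 3), (s mod 5 == 3), (s>=8):
  (0,0,0,0) <- {0}
  (0,0,0,1) <- {17}
  (1,0,0,1) <- {14, 19}
  (1,1,1,0) <- {3}
  (1,1,1,1) <- {18}
Distinct abstract states = 5

5


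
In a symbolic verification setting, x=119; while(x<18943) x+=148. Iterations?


Step 1: x goes from 119 toward 18943 by 148; the body runs while x<18943, so iterations = ceil((bound-start)/step)
Step 2: Distance=18824
Step 3: ceil(18824/148)=128

128


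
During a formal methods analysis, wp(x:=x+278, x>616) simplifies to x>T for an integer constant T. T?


Formula: wp(x:=E, P) = P[E/x] (substitute E for x in postcondition)
Step 1: Postcondition: x>616
Step 2: Substitute x+278 for x: x+278>616
Step 3: Solve for x: x > 616-278 = 338

338


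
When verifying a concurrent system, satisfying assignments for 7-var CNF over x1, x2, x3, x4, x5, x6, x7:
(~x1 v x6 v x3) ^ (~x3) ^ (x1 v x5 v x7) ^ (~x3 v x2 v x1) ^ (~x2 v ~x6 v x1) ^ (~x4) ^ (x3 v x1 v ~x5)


CNF with 7 clauses over 7 vars (128 assignments).
An assignment satisfies CNF iff every clause has >=1 true literal.
Check each row (bits = x1,x2,x3,x4,x5,x6,x7; clause T/F shown):
  row 0 [0000000]: clauses=TTFTTTT -> 0
  row 1 [0000001]: clauses=TTTTTTT -> 1
  row 2 [0000010]: clauses=TTFTTTT -> 0
  row 3 [0000011]: clauses=TTTTTTT -> 1
  row 4 [0000100]: clauses=TTTTTTF -> 0
  (every remaining row is evaluated the same way; all 128 results are listed next)
Full result column, 8 rows per line (x1,x2,x3,x4 fixed per line; x5,x6,x7 runs 000..111 left to right):
  rows 0-7 [x1,x2,x3,x4=0000]: 01010000  (ones: 2)
  rows 8-15 [x1,x2,x3,x4=0001]: 00000000  (ones: 0)
  rows 16-23 [x1,x2,x3,x4=0010]: 00000000  (ones: 0)
  rows 24-31 [x1,x2,x3,x4=0011]: 00000000  (ones: 0)
  rows 32-39 [x1,x2,x3,x4=0100]: 01000000  (ones: 1)
  rows 40-47 [x1,x2,x3,x4=0101]: 00000000  (ones: 0)
  rows 48-55 [x1,x2,x3,x4=0110]: 00000000  (ones: 0)
  rows 56-63 [x1,x2,x3,x4=0111]: 00000000  (ones: 0)
  rows 64-71 [x1,x2,x3,x4=1000]: 00110011  (ones: 4)
  rows 72-79 [x1,x2,x3,x4=1001]: 00000000  (ones: 0)
  rows 80-87 [x1,x2,x3,x4=1010]: 00000000  (ones: 0)
  rows 88-95 [x1,x2,x3,x4=1011]: 00000000  (ones: 0)
  rows 96-103 [x1,x2,x3,x4=1100]: 00110011  (ones: 4)
  rows 104-111 [x1,x2,x3,x4=1101]: 00000000  (ones: 0)
  rows 112-119 [x1,x2,x3,x4=1110]: 00000000  (ones: 0)
  rows 120-127 [x1,x2,x3,x4=1111]: 00000000  (ones: 0)
Satisfying assignments = 2+0+0+0+1+0+0+0+4+0+0+0+4+0+0+0 = 11

11


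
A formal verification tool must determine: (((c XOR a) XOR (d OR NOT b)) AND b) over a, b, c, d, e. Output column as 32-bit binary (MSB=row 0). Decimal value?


Formula: (((c XOR a) XOR (d OR NOT b)) AND b) over a, b, c, d, e (32 rows)
Evaluate each row (bits = a,b,c,d,e, MSB first):
  row 0 [00000]: (((0 XOR 0) XOR (0 OR NOT 0)) AND 0) -> 0
  row 1 [00001]: (((0 XOR 0) XOR (0 OR NOT 0)) AND 0) -> 0
  row 2 [00010]: (((0 XOR 0) XOR (1 OR NOT 0)) AND 0) -> 0
  row 3 [00011]: (((0 XOR 0) XOR (1 OR NOT 0)) AND 0) -> 0
  row 4 [00100]: (((1 XOR 0) XOR (0 OR NOT 0)) AND 0) -> 0
  row 5 [00101]: (((1 XOR 0) XOR (0 OR NOT 0)) AND 0) -> 0
  row 6 [00110]: (((1 XOR 0) XOR (1 OR NOT 0)) AND 0) -> 0
  row 7 [00111]: (((1 XOR 0) XOR (1 OR NOT 0)) AND 0) -> 0
  row 8 [01000]: (((0 XOR 0) XOR (0 OR NOT 1)) AND 1) -> 0
  row 9 [01001]: (((0 XOR 0) XOR (0 OR NOT 1)) AND 1) -> 0
  row 10 [01010]: (((0 XOR 0) XOR (1 OR NOT 1)) AND 1) -> 1
  row 11 [01011]: (((0 XOR 0) XOR (1 OR NOT 1)) AND 1) -> 1
  row 12 [01100]: (((1 XOR 0) XOR (0 OR NOT 1)) AND 1) -> 1
  row 13 [01101]: (((1 XOR 0) XOR (0 OR NOT 1)) AND 1) -> 1
  row 14 [01110]: (((1 XOR 0) XOR (1 OR NOT 1)) AND 1) -> 0
  row 15 [01111]: (((1 XOR 0) XOR (1 OR NOT 1)) AND 1) -> 0
  row 16 [10000]: (((0 XOR 1) XOR (0 OR NOT 0)) AND 0) -> 0
  row 17 [10001]: (((0 XOR 1) XOR (0 OR NOT 0)) AND 0) -> 0
  row 18 [10010]: (((0 XOR 1) XOR (1 OR NOT 0)) AND 0) -> 0
  row 19 [10011]: (((0 XOR 1) XOR (1 OR NOT 0)) AND 0) -> 0
  row 20 [10100]: (((1 XOR 1) XOR (0 OR NOT 0)) AND 0) -> 0
  row 21 [10101]: (((1 XOR 1) XOR (0 OR NOT 0)) AND 0) -> 0
  row 22 [10110]: (((1 XOR 1) XOR (1 OR NOT 0)) AND 0) -> 0
  row 23 [10111]: (((1 XOR 1) XOR (1 OR NOT 0)) AND 0) -> 0
  row 24 [11000]: (((0 XOR 1) XOR (0 OR NOT 1)) AND 1) -> 1
  row 25 [11001]: (((0 XOR 1) XOR (0 OR NOT 1)) AND 1) -> 1
  row 26 [11010]: (((0 XOR 1) XOR (1 OR NOT 1)) AND 1) -> 0
  row 27 [11011]: (((0 XOR 1) XOR (1 OR NOT 1)) AND 1) -> 0
  row 28 [11100]: (((1 XOR 1) XOR (0 OR NOT 1)) AND 1) -> 0
  row 29 [11101]: (((1 XOR 1) XOR (0 OR NOT 1)) AND 1) -> 0
  row 30 [11110]: (((1 XOR 1) XOR (1 OR NOT 1)) AND 1) -> 1
  row 31 [11111]: (((1 XOR 1) XOR (1 OR NOT 1)) AND 1) -> 1
Full result column, 4 rows per line (a,b,c fixed per line; d,e runs 00..11 left to right):
  rows 0-3 [a,b,c=000]: 0000  = hex 0
  rows 4-7 [a,b,c=001]: 0000  = hex 0
  rows 8-11 [a,b,c=010]: 0011  = hex 3
  rows 12-15 [a,b,c=011]: 1100  = hex C
  rows 16-19 [a,b,c=100]: 0000  = hex 0
  rows 20-23 [a,b,c=101]: 0000  = hex 0
  rows 24-27 [a,b,c=110]: 1100  = hex C
  rows 28-31 [a,b,c=111]: 0011  = hex 3
Output column (row 0 .. row 31) = 00000000001111000000000011000011
Output column grouped in 4s = 0000 0000 0011 1100 0000 0000 1100 0011 = 0x003C00C3
Convert to decimal digit by digit (value = value*16 + digit):
  0 -> 0
  0*16 + 0 = 0
  0*16 + 3 = 3
  3*16 + 12 (C) = 60
  60*16 + 0 = 960
  960*16 + 0 = 15360
  15360*16 + 12 (C) = 245772
  245772*16 + 3 = 3932355
Decimal = 3932355

3932355
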